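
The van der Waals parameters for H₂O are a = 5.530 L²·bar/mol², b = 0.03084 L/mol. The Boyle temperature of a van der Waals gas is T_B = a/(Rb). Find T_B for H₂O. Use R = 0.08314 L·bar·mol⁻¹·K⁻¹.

T_B ≈ 2157 K

For a van der Waals gas the second virial coefficient B₂ = b − a/(RT) vanishes at T_B = a/(Rb).
T_B = 5.530/(0.08314×0.03084) = 5.530/0.0025640 = 2157 K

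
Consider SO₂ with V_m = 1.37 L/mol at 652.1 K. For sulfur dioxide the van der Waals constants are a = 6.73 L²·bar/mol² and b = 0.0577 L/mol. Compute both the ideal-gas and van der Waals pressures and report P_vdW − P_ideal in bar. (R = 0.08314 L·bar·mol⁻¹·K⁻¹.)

Ideal: P_ideal = RT/V_m = (0.08314)(652.1)/1.37 = 39.5734 bar
vdW: P = RT/(V_m − b) − a/V_m² = 54.2156/1.31230 − 6.73/1.87690 = 41.3134 − 3.58570 = 37.7277 bar
ΔP = 37.7277 − 39.5734 = -1.846 bar

ΔP ≈ -1.846 bar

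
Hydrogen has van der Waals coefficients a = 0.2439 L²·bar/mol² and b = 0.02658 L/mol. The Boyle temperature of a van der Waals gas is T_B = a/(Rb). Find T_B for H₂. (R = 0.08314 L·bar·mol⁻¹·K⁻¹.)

For a van der Waals gas the second virial coefficient B₂ = b − a/(RT) vanishes at T_B = a/(Rb).
T_B = 0.2439/(0.08314×0.02658) = 0.2439/0.0022099 = 110.4 K

T_B ≈ 110.4 K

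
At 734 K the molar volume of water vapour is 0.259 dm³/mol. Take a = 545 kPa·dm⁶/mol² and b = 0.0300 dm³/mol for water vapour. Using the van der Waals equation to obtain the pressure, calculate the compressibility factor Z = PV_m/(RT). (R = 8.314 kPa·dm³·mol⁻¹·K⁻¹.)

P = RT/(V_m − b) − a/V_m² = (8.314)(734)/(0.259 − 0.0300) − 545/(0.259)²
  = 6102.5/0.22900 − 8124.5 = 26648 − 8124.5 = 18524 kPa
Z = PV_m/(RT) = (18524)(0.259)/((8.314)(734)) = 4797.7/6102.5 = 0.7862

Z ≈ 0.7862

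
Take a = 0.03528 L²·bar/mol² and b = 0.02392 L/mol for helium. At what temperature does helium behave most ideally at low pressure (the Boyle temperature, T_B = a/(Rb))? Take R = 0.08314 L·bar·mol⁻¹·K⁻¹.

T_B ≈ 17.74 K

For a van der Waals gas the second virial coefficient B₂ = b − a/(RT) vanishes at T_B = a/(Rb).
T_B = 0.03528/(0.08314×0.02392) = 0.03528/0.0019887 = 17.74 K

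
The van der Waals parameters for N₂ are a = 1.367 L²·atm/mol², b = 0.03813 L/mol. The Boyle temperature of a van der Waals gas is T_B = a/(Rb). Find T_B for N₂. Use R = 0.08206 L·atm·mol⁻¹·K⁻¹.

For a van der Waals gas the second virial coefficient B₂ = b − a/(RT) vanishes at T_B = a/(Rb).
T_B = 1.367/(0.08206×0.03813) = 1.367/0.0031289 = 436.9 K

T_B ≈ 436.9 K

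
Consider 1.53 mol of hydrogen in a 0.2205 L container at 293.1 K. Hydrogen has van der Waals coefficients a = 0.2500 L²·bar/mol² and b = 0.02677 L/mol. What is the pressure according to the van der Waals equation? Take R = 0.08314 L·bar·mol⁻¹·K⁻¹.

P ≈ 195.6 bar

P = nRT/(V − nb) − a n²/V²
nRT/(V − nb) = (1.53)(0.08314)(293.1)/(0.2205 − 1.53×0.02677) = 37.284/0.17954 = 207.66 bar
a n²/V² = (0.2500)(1.53)²/(0.2205)² = 12.037 bar
P = 207.66 − 12.037 = 195.6 bar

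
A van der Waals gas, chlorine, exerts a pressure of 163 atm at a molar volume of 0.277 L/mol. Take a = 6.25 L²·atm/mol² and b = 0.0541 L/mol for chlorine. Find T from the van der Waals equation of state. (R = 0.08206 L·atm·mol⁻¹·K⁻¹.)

T ≈ 664.0 K

T = (P + a/V_m²)(V_m − b)/R
P + a/V_m² = 163 + 6.25/(0.277)² = 244.46 atm
V_m − b = 0.277 − 0.0541 = 0.22290 L/mol
T = (244.46)(0.22290)/0.08206 = 664.0 K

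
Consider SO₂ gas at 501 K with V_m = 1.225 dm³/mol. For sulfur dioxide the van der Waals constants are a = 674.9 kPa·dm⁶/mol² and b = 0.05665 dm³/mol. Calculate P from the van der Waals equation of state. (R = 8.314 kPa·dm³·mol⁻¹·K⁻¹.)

P ≈ 3115 kPa

P = RT/(V_m − b) − a/V_m²
RT/(V_m − b) = (8.314)(501)/(1.225 − 0.05665) = 4165.3/1.1684 = 3565.0 kPa
a/V_m² = 674.9/(1.225)² = 449.75 kPa
P = 3565.0 − 449.75 = 3115 kPa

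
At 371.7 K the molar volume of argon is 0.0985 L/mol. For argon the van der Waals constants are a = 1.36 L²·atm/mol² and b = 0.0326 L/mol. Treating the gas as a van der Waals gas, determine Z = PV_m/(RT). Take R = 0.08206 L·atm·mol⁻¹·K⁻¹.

P = RT/(V_m − b) − a/V_m² = (0.08206)(371.7)/(0.0985 − 0.0326) − 1.36/(0.0985)²
  = 30.502/0.065900 − 140.17 = 462.85 − 140.17 = 322.68 atm
Z = PV_m/(RT) = (322.68)(0.0985)/((0.08206)(371.7)) = 31.784/30.502 = 1.042

Z ≈ 1.042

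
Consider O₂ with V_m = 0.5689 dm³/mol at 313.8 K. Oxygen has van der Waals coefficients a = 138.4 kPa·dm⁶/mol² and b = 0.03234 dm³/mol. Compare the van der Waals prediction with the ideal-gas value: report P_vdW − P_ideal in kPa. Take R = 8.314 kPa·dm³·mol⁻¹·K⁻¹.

ΔP ≈ -151.2 kPa

Ideal: P_ideal = RT/V_m = (8.314)(313.8)/0.5689 = 4585.93 kPa
vdW: P = RT/(V_m − b) − a/V_m² = 2608.93/0.536560 − 138.4/0.323647 = 4862.33 − 427.626 = 4434.70 kPa
ΔP = 4434.70 − 4585.93 = -151.2 kPa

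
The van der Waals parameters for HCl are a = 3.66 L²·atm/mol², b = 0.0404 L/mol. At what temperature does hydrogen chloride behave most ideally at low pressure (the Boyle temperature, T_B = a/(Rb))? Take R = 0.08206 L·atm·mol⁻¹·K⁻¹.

For a van der Waals gas the second virial coefficient B₂ = b − a/(RT) vanishes at T_B = a/(Rb).
T_B = 3.66/(0.08206×0.0404) = 3.66/0.0033152 = 1104 K

T_B ≈ 1104 K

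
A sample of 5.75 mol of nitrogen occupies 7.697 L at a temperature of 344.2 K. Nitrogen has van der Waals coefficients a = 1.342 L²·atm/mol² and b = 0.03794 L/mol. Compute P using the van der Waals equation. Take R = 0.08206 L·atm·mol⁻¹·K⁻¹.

P = nRT/(V − nb) − a n²/V²
nRT/(V − nb) = (5.75)(0.08206)(344.2)/(7.697 − 5.75×0.03794) = 162.41/7.4788 = 21.716 atm
a n²/V² = (1.342)(5.75)²/(7.697)² = 0.74894 atm
P = 21.716 − 0.74894 = 20.97 atm

P ≈ 20.97 atm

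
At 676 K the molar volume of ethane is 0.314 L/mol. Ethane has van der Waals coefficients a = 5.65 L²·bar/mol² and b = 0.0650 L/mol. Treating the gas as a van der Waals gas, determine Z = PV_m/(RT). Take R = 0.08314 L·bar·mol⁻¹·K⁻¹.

Z ≈ 0.9409

P = RT/(V_m − b) − a/V_m² = (0.08314)(676)/(0.314 − 0.0650) − 5.65/(0.314)²
  = 56.203/0.24900 − 57.305 = 225.71 − 57.305 = 168.41 bar
Z = PV_m/(RT) = (168.41)(0.314)/((0.08314)(676)) = 52.881/56.203 = 0.9409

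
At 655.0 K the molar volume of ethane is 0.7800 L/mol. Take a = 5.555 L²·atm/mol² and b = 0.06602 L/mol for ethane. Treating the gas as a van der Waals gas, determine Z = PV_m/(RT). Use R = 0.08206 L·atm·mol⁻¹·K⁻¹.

Z ≈ 0.9600

P = RT/(V_m − b) − a/V_m² = (0.08206)(655.0)/(0.7800 − 0.06602) − 5.555/(0.7800)²
  = 53.749/0.71398 − 9.1305 = 75.281 − 9.1305 = 66.151 atm
Z = PV_m/(RT) = (66.151)(0.7800)/((0.08206)(655.0)) = 51.598/53.749 = 0.9600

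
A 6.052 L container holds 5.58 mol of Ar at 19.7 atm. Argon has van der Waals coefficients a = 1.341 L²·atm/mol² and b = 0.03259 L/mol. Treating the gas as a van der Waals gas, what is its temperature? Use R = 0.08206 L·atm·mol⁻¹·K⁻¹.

T = (P + a n²/V²)(V − nb)/(nR)
P + a n²/V² = 19.7 + (1.341)(5.58)²/(6.052)² = 20.840 atm
V − nb = 6.052 − (5.58)(0.03259) = 5.8701 L
T = (20.840)(5.8701)/((5.58)(0.08206)) = 267.2 K

T ≈ 267.2 K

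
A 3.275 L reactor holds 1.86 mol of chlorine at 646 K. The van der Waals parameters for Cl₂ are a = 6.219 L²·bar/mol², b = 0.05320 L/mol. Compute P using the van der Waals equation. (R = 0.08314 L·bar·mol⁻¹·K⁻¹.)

P ≈ 29.45 bar

P = nRT/(V − nb) − a n²/V²
nRT/(V − nb) = (1.86)(0.08314)(646)/(3.275 − 1.86×0.05320) = 99.898/3.1760 = 31.454 bar
a n²/V² = (6.219)(1.86)²/(3.275)² = 2.0060 bar
P = 31.454 − 2.0060 = 29.45 bar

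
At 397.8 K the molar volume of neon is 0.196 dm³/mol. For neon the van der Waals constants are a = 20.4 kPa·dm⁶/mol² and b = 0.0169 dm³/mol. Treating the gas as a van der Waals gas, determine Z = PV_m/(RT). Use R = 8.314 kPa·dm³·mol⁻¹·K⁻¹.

Z ≈ 1.063

P = RT/(V_m − b) − a/V_m² = (8.314)(397.8)/(0.196 − 0.0169) − 20.4/(0.196)²
  = 3307.3/0.17910 − 531.03 = 18466 − 531.03 = 17935 kPa
Z = PV_m/(RT) = (17935)(0.196)/((8.314)(397.8)) = 3515.3/3307.3 = 1.063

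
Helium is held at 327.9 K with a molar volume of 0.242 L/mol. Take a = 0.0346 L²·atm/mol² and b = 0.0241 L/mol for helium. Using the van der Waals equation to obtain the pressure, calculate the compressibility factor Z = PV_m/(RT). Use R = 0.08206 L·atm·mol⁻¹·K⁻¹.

Z ≈ 1.105

P = RT/(V_m − b) − a/V_m² = (0.08206)(327.9)/(0.242 − 0.0241) − 0.0346/(0.242)²
  = 26.907/0.21790 − 0.59081 = 123.48 − 0.59081 = 122.89 atm
Z = PV_m/(RT) = (122.89)(0.242)/((0.08206)(327.9)) = 29.739/26.907 = 1.105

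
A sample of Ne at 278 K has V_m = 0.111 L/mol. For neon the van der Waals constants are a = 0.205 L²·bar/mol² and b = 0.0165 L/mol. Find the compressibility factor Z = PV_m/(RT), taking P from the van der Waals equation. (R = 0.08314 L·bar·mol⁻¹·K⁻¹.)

P = RT/(V_m − b) − a/V_m² = (0.08314)(278)/(0.111 − 0.0165) − 0.205/(0.111)²
  = 23.113/0.094500 − 16.638 = 244.58 − 16.638 = 227.94 bar
Z = PV_m/(RT) = (227.94)(0.111)/((0.08314)(278)) = 25.301/23.113 = 1.095

Z ≈ 1.095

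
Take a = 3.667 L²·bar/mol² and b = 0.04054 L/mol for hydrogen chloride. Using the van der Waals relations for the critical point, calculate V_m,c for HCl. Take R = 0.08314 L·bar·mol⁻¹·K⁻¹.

V_m,c ≈ 0.1216 L/mol

For a van der Waals gas, V_m,c = 3b.
V_m,c = 3×0.04054 = 0.1216 L/mol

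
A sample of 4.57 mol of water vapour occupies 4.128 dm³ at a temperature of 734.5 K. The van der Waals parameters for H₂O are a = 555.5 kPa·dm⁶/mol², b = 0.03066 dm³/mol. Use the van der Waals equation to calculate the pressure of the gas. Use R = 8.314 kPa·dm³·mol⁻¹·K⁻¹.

P = nRT/(V − nb) − a n²/V²
nRT/(V − nb) = (4.57)(8.314)(734.5)/(4.128 − 4.57×0.03066) = 27907/3.9879 = 6997.9 kPa
a n²/V² = (555.5)(4.57)²/(4.128)² = 680.83 kPa
P = 6997.9 − 680.83 = 6317 kPa

P ≈ 6317 kPa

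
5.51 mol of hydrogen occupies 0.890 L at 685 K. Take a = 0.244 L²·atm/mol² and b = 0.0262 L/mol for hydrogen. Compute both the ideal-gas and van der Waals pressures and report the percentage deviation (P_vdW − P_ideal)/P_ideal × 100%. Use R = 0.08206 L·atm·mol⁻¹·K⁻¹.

Ideal: P_ideal = nRT/V = (5.51)(0.08206)(685)/0.890 = 348.004 atm
vdW: P = nRT/(V − nb) − a n²/V² = 309.723/0.745638 − 7.40786/0.792100 = 415.380 − 9.35218 = 406.028 atm
% deviation = (406.028 − 348.004)/348.004 × 100% = 16.67%

16.67 %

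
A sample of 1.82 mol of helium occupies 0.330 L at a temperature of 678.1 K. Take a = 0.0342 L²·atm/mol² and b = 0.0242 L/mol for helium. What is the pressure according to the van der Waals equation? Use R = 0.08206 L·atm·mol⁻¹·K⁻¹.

P = nRT/(V − nb) − a n²/V²
nRT/(V − nb) = (1.82)(0.08206)(678.1)/(0.330 − 1.82×0.0242) = 101.27/0.28596 = 354.14 atm
a n²/V² = (0.0342)(1.82)²/(0.330)² = 1.0403 atm
P = 354.14 − 1.0403 = 353.1 atm

P ≈ 353.1 atm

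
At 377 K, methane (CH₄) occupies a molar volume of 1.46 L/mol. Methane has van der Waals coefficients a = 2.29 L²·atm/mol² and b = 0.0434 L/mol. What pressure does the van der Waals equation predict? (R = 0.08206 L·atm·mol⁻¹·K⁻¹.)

P = RT/(V_m − b) − a/V_m²
RT/(V_m − b) = (0.08206)(377)/(1.46 − 0.0434) = 30.937/1.4166 = 21.839 atm
a/V_m² = 2.29/(1.46)² = 1.0743 atm
P = 21.839 − 1.0743 = 20.76 atm

P ≈ 20.76 atm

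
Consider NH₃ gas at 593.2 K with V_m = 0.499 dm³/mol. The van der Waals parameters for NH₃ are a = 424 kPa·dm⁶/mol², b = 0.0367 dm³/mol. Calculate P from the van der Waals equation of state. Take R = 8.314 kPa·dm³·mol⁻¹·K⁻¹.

P ≈ 8965 kPa

P = RT/(V_m − b) − a/V_m²
RT/(V_m − b) = (8.314)(593.2)/(0.499 − 0.0367) = 4931.9/0.46230 = 10668 kPa
a/V_m² = 424/(0.499)² = 1702.8 kPa
P = 10668 − 1702.8 = 8965 kPa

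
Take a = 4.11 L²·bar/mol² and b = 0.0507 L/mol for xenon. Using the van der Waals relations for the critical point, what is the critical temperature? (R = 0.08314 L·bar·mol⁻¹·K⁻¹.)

For a van der Waals gas, T_c = 8a/(27Rb).
T_c = 8×4.11/(27×0.08314×0.0507) = 32.880/0.11381 = 288.9 K

T_c ≈ 288.9 K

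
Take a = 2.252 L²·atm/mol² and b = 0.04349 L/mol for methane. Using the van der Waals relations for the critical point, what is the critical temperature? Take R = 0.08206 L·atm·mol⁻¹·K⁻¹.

T_c ≈ 187.0 K

For a van der Waals gas, T_c = 8a/(27Rb).
T_c = 8×2.252/(27×0.08206×0.04349) = 18.016/0.096357 = 187.0 K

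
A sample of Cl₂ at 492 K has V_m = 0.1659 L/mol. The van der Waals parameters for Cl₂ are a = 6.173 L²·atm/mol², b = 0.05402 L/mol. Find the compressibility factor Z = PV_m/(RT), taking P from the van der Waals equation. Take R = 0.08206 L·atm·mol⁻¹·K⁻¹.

Z ≈ 0.5612

P = RT/(V_m − b) − a/V_m² = (0.08206)(492)/(0.1659 − 0.05402) − 6.173/(0.1659)²
  = 40.374/0.11188 − 224.29 = 360.87 − 224.29 = 136.58 atm
Z = PV_m/(RT) = (136.58)(0.1659)/((0.08206)(492)) = 22.659/40.374 = 0.5612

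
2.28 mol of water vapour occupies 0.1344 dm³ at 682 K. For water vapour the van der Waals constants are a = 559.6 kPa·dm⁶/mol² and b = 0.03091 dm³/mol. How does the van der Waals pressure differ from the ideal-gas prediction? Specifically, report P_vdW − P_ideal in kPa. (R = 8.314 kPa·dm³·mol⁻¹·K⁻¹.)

ΔP ≈ -55000 kPa

Ideal: P_ideal = nRT/V = (2.28)(8.314)(682)/0.1344 = 96190.0 kPa
vdW: P = nRT/(V − nb) − a n²/V² = 12927.9/0.0639252 − 2909.02/0.0180634 = 202235 − 161045 = 41190 kPa
ΔP = 41190 − 96190.0 = -55000 kPa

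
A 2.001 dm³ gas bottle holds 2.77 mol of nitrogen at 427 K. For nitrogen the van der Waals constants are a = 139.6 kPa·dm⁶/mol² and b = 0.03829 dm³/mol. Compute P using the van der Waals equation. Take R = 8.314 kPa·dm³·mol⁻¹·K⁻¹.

P = nRT/(V − nb) − a n²/V²
nRT/(V − nb) = (2.77)(8.314)(427)/(2.001 − 2.77×0.03829) = 9833.7/1.8949 = 5189.6 kPa
a n²/V² = (139.6)(2.77)²/(2.001)² = 267.52 kPa
P = 5189.6 − 267.52 = 4922 kPa

P ≈ 4922 kPa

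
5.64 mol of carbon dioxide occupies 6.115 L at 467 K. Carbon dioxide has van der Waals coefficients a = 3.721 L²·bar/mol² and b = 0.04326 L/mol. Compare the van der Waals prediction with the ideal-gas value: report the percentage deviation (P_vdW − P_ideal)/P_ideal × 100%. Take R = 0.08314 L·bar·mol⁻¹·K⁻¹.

-4.68 %

Ideal: P_ideal = nRT/V = (5.64)(0.08314)(467)/6.115 = 35.8104 bar
vdW: P = nRT/(V − nb) − a n²/V² = 218.981/5.87101 − 118.364/37.3932 = 37.2987 − 3.16539 = 34.1333 bar
% deviation = (34.1333 − 35.8104)/35.8104 × 100% = -4.68%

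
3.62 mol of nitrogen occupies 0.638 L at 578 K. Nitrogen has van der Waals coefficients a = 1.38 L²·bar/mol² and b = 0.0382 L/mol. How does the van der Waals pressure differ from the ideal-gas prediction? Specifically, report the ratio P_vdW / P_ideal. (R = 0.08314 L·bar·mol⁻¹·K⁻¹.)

Ideal: P_ideal = nRT/V = (3.62)(0.08314)(578)/0.638 = 272.663 bar
vdW: P = nRT/(V − nb) − a n²/V² = 173.959/0.499716 − 18.0841/0.407044 = 348.116 − 44.4279 = 303.688 bar
Ratio = 303.688/272.663 = 1.114

P_vdW / P_ideal ≈ 1.114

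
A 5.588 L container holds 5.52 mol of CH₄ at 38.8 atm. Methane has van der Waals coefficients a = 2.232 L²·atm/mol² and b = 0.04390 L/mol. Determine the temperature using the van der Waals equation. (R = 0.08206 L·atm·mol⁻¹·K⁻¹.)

T = (P + a n²/V²)(V − nb)/(nR)
P + a n²/V² = 38.8 + (2.232)(5.52)²/(5.588)² = 40.978 atm
V − nb = 5.588 − (5.52)(0.04390) = 5.3457 L
T = (40.978)(5.3457)/((5.52)(0.08206)) = 483.6 K

T ≈ 483.6 K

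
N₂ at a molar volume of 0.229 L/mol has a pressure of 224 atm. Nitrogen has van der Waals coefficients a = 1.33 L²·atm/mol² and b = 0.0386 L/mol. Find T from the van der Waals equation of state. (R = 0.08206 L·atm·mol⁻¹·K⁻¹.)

T = (P + a/V_m²)(V_m − b)/R
P + a/V_m² = 224 + 1.33/(0.229)² = 249.36 atm
V_m − b = 0.229 − 0.0386 = 0.19040 L/mol
T = (249.36)(0.19040)/0.08206 = 578.6 K

T ≈ 578.6 K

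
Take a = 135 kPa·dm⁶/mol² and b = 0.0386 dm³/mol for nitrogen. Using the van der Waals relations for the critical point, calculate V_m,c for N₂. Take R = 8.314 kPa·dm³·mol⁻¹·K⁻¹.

V_m,c ≈ 0.1158 dm³/mol

For a van der Waals gas, V_m,c = 3b.
V_m,c = 3×0.0386 = 0.1158 dm³/mol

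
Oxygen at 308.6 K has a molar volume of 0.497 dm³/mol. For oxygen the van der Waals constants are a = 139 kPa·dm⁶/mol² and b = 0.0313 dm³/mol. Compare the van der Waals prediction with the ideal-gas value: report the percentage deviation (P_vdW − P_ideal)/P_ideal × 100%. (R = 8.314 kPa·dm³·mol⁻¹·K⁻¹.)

Ideal: P_ideal = RT/V_m = (8.314)(308.6)/0.497 = 5162.38 kPa
vdW: P = RT/(V_m − b) − a/V_m² = 2565.70/0.465700 − 139/0.247009 = 5509.34 − 562.733 = 4946.61 kPa
% deviation = (4946.61 − 5162.38)/5162.38 × 100% = -4.18%

-4.18 %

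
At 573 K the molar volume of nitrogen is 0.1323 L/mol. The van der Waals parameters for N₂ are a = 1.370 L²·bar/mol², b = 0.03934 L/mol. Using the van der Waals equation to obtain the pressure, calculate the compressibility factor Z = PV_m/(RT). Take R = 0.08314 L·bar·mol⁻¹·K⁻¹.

P = RT/(V_m − b) − a/V_m² = (0.08314)(573)/(0.1323 − 0.03934) − 1.370/(0.1323)²
  = 47.639/0.092960 − 78.271 = 512.47 − 78.271 = 434.20 bar
Z = PV_m/(RT) = (434.20)(0.1323)/((0.08314)(573)) = 57.445/47.639 = 1.206

Z ≈ 1.206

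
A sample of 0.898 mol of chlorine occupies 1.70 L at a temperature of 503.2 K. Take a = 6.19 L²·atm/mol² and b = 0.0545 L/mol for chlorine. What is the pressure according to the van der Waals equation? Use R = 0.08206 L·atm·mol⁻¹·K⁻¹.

P = nRT/(V − nb) − a n²/V²
nRT/(V − nb) = (0.898)(0.08206)(503.2)/(1.70 − 0.898×0.0545) = 37.081/1.6511 = 22.458 atm
a n²/V² = (6.19)(0.898)²/(1.70)² = 1.7272 atm
P = 22.458 − 1.7272 = 20.73 atm

P ≈ 20.73 atm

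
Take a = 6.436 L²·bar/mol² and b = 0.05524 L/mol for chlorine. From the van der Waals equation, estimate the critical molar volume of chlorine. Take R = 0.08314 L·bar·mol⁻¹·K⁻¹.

V_m,c ≈ 0.1657 L/mol

For a van der Waals gas, V_m,c = 3b.
V_m,c = 3×0.05524 = 0.1657 L/mol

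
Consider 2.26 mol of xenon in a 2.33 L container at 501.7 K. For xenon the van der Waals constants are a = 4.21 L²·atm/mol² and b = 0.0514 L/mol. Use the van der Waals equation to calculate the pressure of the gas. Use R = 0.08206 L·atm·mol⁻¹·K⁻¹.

P = nRT/(V − nb) − a n²/V²
nRT/(V − nb) = (2.26)(0.08206)(501.7)/(2.33 − 2.26×0.0514) = 93.043/2.2138 = 42.029 atm
a n²/V² = (4.21)(2.26)²/(2.33)² = 3.9608 atm
P = 42.029 − 3.9608 = 38.07 atm

P ≈ 38.07 atm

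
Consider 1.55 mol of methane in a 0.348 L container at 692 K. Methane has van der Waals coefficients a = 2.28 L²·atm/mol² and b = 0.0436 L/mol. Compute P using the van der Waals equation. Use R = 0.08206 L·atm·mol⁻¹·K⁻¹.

P ≈ 268.6 atm

P = nRT/(V − nb) − a n²/V²
nRT/(V − nb) = (1.55)(0.08206)(692)/(0.348 − 1.55×0.0436) = 88.018/0.28042 = 313.88 atm
a n²/V² = (2.28)(1.55)²/(0.348)² = 45.231 atm
P = 313.88 − 45.231 = 268.6 atm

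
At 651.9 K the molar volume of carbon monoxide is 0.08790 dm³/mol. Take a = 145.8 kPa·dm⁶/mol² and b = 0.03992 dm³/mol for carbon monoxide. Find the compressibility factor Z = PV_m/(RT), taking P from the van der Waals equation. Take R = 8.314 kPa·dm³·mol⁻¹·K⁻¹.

Z ≈ 1.526

P = RT/(V_m − b) − a/V_m² = (8.314)(651.9)/(0.08790 − 0.03992) − 145.8/(0.08790)²
  = 5419.9/0.047980 − 18870 = 112962 − 18870 = 94092 kPa
Z = PV_m/(RT) = (94092)(0.08790)/((8.314)(651.9)) = 8270.7/5419.9 = 1.526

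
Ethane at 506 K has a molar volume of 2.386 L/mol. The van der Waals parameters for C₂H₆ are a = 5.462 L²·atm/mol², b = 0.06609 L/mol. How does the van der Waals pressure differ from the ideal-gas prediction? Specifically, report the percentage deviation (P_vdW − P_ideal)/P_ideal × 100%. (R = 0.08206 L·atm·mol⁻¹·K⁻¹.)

Ideal: P_ideal = RT/V_m = (0.08206)(506)/2.386 = 17.4025 atm
vdW: P = RT/(V_m − b) − a/V_m² = 41.5224/2.31991 − 5.462/5.69300 = 17.8983 − 0.959424 = 16.9389 atm
% deviation = (16.9389 − 17.4025)/17.4025 × 100% = -2.66%

-2.66 %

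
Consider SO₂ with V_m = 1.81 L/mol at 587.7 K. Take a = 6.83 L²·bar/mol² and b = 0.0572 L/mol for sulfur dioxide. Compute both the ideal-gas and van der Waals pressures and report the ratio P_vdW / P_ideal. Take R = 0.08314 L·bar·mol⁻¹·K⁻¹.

P_vdW / P_ideal ≈ 0.9554

Ideal: P_ideal = RT/V_m = (0.08314)(587.7)/1.81 = 26.9952 bar
vdW: P = RT/(V_m − b) − a/V_m² = 48.8614/1.75280 − 6.83/3.27610 = 27.8762 − 2.08480 = 25.7914 bar
Ratio = 25.7914/26.9952 = 0.9554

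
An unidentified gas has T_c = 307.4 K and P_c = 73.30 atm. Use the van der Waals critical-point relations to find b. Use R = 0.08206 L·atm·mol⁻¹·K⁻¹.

From T_c = 8a/(27Rb) and P_c = a/(27b²): b = R T_c/(8 P_c).
b = (0.08206)(307.4)/(8×73.30) = 25.225/586.40 = 0.04302 L/mol

b ≈ 0.04302 L/mol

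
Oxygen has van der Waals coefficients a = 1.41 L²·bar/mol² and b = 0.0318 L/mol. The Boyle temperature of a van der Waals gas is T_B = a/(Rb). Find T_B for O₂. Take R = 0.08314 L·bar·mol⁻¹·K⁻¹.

For a van der Waals gas the second virial coefficient B₂ = b − a/(RT) vanishes at T_B = a/(Rb).
T_B = 1.41/(0.08314×0.0318) = 1.41/0.0026439 = 533.3 K

T_B ≈ 533.3 K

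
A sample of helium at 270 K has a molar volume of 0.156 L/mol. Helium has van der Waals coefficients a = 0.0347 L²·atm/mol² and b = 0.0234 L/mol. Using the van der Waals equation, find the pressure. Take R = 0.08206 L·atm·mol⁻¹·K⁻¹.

P = RT/(V_m − b) − a/V_m²
RT/(V_m − b) = (0.08206)(270)/(0.156 − 0.0234) = 22.156/0.13260 = 167.09 atm
a/V_m² = 0.0347/(0.156)² = 1.4259 atm
P = 167.09 − 1.4259 = 165.7 atm

P ≈ 165.7 atm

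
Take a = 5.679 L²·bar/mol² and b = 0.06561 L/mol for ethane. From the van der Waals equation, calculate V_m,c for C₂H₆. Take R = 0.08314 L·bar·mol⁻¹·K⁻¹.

V_m,c ≈ 0.1968 L/mol

For a van der Waals gas, V_m,c = 3b.
V_m,c = 3×0.06561 = 0.1968 L/mol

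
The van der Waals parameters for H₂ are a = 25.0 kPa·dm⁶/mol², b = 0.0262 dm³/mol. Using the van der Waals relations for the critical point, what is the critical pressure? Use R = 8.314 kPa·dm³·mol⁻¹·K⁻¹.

For a van der Waals gas, P_c = a/(27b²).
P_c = 25.0/(27×(0.0262)²) = 25.0/0.018534 = 1349 kPa

P_c ≈ 1349 kPa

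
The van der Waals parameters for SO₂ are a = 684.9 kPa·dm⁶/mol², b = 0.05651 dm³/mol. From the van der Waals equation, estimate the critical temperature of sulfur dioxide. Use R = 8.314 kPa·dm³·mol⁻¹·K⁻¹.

For a van der Waals gas, T_c = 8a/(27Rb).
T_c = 8×684.9/(27×8.314×0.05651) = 5479.2/12.685 = 431.9 K

T_c ≈ 431.9 K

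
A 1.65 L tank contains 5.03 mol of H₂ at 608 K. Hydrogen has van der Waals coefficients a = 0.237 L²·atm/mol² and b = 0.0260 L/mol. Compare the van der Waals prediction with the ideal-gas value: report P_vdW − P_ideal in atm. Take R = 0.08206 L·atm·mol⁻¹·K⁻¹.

Ideal: P_ideal = nRT/V = (5.03)(0.08206)(608)/1.65 = 152.096 atm
vdW: P = nRT/(V − nb) − a n²/V² = 250.959/1.51922 − 5.99631/2.72250 = 165.189 − 2.20250 = 162.987 atm
ΔP = 162.987 − 152.096 = 10.89 atm

ΔP ≈ 10.89 atm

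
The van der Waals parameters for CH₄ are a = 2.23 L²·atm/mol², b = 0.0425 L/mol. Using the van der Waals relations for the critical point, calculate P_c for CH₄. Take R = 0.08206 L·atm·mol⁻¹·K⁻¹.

For a van der Waals gas, P_c = a/(27b²).
P_c = 2.23/(27×(0.0425)²) = 2.23/0.048769 = 45.73 atm

P_c ≈ 45.73 atm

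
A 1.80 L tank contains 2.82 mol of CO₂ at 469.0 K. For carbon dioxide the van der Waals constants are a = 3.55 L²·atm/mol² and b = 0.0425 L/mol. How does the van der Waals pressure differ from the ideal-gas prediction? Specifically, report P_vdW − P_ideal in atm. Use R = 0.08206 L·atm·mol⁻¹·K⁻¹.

Ideal: P_ideal = nRT/V = (2.82)(0.08206)(469.0)/1.80 = 60.2950 atm
vdW: P = nRT/(V − nb) − a n²/V² = 108.531/1.68015 − 28.2310/3.24000 = 64.5960 − 8.71327 = 55.8827 atm
ΔP = 55.8827 − 60.2950 = -4.412 atm

ΔP ≈ -4.412 atm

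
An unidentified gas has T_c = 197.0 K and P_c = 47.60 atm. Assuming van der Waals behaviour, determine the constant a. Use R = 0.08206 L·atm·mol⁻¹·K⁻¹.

From T_c = 8a/(27Rb) and P_c = a/(27b²): a = 27 R² T_c²/(64 P_c).
a = 27×(0.08206)²×(197.0)²/(64×47.60) = 7056.0/3046.4 = 2.316 L²·atm/mol²

a ≈ 2.316 L²·atm/mol²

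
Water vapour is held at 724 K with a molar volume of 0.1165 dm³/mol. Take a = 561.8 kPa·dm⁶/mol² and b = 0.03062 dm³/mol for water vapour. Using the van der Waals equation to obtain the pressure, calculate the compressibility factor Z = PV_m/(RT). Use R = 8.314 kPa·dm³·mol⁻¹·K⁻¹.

Z ≈ 0.5554

P = RT/(V_m − b) − a/V_m² = (8.314)(724)/(0.1165 − 0.03062) − 561.8/(0.1165)²
  = 6019.3/0.085880 − 41393 = 70090 − 41393 = 28697 kPa
Z = PV_m/(RT) = (28697)(0.1165)/((8.314)(724)) = 3343.2/6019.3 = 0.5554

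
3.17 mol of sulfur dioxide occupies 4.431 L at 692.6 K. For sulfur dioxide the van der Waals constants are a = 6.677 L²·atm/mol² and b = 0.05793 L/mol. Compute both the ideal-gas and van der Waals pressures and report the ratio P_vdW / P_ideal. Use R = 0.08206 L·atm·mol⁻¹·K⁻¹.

Ideal: P_ideal = nRT/V = (3.17)(0.08206)(692.6)/4.431 = 40.6604 atm
vdW: P = nRT/(V − nb) − a n²/V² = 180.166/4.24736 − 67.0965/19.6338 = 42.4183 − 3.41740 = 39.0009 atm
Ratio = 39.0009/40.6604 = 0.9592

P_vdW / P_ideal ≈ 0.9592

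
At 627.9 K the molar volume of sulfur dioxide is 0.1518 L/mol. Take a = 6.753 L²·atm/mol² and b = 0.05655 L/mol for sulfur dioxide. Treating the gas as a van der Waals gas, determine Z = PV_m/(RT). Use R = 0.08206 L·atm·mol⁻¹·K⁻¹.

P = RT/(V_m − b) − a/V_m² = (0.08206)(627.9)/(0.1518 − 0.05655) − 6.753/(0.1518)²
  = 51.525/0.095250 − 293.06 = 540.94 − 293.06 = 247.88 atm
Z = PV_m/(RT) = (247.88)(0.1518)/((0.08206)(627.9)) = 37.628/51.525 = 0.7303

Z ≈ 0.7303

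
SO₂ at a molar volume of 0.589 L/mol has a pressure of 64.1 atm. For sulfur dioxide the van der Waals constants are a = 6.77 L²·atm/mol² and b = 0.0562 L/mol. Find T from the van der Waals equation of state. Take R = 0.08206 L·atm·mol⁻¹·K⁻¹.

T ≈ 542.9 K

T = (P + a/V_m²)(V_m − b)/R
P + a/V_m² = 64.1 + 6.77/(0.589)² = 83.615 atm
V_m − b = 0.589 − 0.0562 = 0.53280 L/mol
T = (83.615)(0.53280)/0.08206 = 542.9 K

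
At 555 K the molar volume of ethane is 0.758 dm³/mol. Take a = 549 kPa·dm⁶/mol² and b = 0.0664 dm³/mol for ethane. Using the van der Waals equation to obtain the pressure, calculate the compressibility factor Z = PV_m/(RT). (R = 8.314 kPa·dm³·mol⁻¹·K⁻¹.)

P = RT/(V_m − b) − a/V_m² = (8.314)(555)/(0.758 − 0.0664) − 549/(0.758)²
  = 4614.3/0.69160 − 955.51 = 6671.9 − 955.51 = 5716.4 kPa
Z = PV_m/(RT) = (5716.4)(0.758)/((8.314)(555)) = 4333.0/4614.3 = 0.9390

Z ≈ 0.9390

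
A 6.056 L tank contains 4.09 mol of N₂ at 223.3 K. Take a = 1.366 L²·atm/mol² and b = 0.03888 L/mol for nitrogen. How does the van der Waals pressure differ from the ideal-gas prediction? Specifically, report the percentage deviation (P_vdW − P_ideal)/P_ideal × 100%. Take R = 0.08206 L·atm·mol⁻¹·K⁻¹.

Ideal: P_ideal = nRT/V = (4.09)(0.08206)(223.3)/6.056 = 12.3754 atm
vdW: P = nRT/(V − nb) − a n²/V² = 74.9452/5.89698 − 22.8506/36.6751 = 12.7091 − 0.623055 = 12.0860 atm
% deviation = (12.0860 − 12.3754)/12.3754 × 100% = -2.34%

-2.34 %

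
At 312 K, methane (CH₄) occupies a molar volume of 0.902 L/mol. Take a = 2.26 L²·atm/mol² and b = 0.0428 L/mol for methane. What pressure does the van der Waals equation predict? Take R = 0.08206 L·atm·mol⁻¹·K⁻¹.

P = RT/(V_m − b) − a/V_m²
RT/(V_m − b) = (0.08206)(312)/(0.902 − 0.0428) = 25.603/0.85920 = 29.799 atm
a/V_m² = 2.26/(0.902)² = 2.7778 atm
P = 29.799 − 2.7778 = 27.02 atm

P ≈ 27.02 atm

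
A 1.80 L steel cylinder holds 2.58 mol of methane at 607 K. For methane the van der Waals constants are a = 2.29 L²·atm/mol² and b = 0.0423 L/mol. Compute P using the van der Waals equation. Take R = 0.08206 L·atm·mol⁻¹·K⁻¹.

P ≈ 71.30 atm

P = nRT/(V − nb) − a n²/V²
nRT/(V − nb) = (2.58)(0.08206)(607)/(1.80 − 2.58×0.0423) = 128.51/1.6909 = 76.001 atm
a n²/V² = (2.29)(2.58)²/(1.80)² = 4.7047 atm
P = 76.001 − 4.7047 = 71.30 atm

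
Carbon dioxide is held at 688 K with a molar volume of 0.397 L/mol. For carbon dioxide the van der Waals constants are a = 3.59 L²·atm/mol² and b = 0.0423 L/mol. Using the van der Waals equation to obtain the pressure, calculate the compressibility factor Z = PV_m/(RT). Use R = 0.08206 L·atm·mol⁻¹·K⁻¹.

P = RT/(V_m − b) − a/V_m² = (0.08206)(688)/(0.397 − 0.0423) − 3.59/(0.397)²
  = 56.457/0.35470 − 22.778 = 159.17 − 22.778 = 136.39 atm
Z = PV_m/(RT) = (136.39)(0.397)/((0.08206)(688)) = 54.147/56.457 = 0.9591

Z ≈ 0.9591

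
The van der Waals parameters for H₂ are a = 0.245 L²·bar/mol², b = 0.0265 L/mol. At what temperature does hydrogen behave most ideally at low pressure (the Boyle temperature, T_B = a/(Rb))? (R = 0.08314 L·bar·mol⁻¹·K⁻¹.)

For a van der Waals gas the second virial coefficient B₂ = b − a/(RT) vanishes at T_B = a/(Rb).
T_B = 0.245/(0.08314×0.0265) = 0.245/0.0022032 = 111.2 K

T_B ≈ 111.2 K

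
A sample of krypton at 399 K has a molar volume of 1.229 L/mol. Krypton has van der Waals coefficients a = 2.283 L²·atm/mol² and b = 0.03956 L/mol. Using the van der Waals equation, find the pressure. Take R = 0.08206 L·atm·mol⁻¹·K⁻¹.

P ≈ 26.02 atm

P = RT/(V_m − b) − a/V_m²
RT/(V_m − b) = (0.08206)(399)/(1.229 − 0.03956) = 32.742/1.1894 = 27.528 atm
a/V_m² = 2.283/(1.229)² = 1.5115 atm
P = 27.528 − 1.5115 = 26.02 atm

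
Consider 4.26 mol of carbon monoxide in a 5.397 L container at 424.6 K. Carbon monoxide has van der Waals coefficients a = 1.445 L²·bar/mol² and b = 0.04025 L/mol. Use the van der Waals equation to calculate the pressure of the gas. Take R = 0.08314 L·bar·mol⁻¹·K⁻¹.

P ≈ 27.88 bar

P = nRT/(V − nb) − a n²/V²
nRT/(V − nb) = (4.26)(0.08314)(424.6)/(5.397 − 4.26×0.04025) = 150.38/5.2255 = 28.778 bar
a n²/V² = (1.445)(4.26)²/(5.397)² = 0.90029 bar
P = 28.778 − 0.90029 = 27.88 bar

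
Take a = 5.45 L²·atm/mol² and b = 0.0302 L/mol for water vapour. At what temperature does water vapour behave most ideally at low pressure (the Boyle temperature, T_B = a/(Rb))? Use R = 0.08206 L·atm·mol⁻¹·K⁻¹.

T_B ≈ 2199 K

For a van der Waals gas the second virial coefficient B₂ = b − a/(RT) vanishes at T_B = a/(Rb).
T_B = 5.45/(0.08206×0.0302) = 5.45/0.0024782 = 2199 K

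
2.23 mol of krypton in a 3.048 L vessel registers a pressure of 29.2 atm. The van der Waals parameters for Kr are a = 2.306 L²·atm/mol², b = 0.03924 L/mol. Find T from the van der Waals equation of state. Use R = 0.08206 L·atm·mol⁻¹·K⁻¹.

T ≈ 492.4 K

T = (P + a n²/V²)(V − nb)/(nR)
P + a n²/V² = 29.2 + (2.306)(2.23)²/(3.048)² = 30.434 atm
V − nb = 3.048 − (2.23)(0.03924) = 2.9605 L
T = (30.434)(2.9605)/((2.23)(0.08206)) = 492.4 K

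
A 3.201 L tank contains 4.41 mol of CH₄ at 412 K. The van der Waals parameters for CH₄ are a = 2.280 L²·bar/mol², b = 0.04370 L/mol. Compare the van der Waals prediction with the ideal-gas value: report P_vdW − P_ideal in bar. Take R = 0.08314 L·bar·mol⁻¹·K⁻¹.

Ideal: P_ideal = nRT/V = (4.41)(0.08314)(412)/3.201 = 47.1911 bar
vdW: P = nRT/(V − nb) − a n²/V² = 151.059/3.00828 − 44.3417/10.2464 = 50.2144 − 4.32754 = 45.8869 bar
ΔP = 45.8869 − 47.1911 = -1.304 bar

ΔP ≈ -1.304 bar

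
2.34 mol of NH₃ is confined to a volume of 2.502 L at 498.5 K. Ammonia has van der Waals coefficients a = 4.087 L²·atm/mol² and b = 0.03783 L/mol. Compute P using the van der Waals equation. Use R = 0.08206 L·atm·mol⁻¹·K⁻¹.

P = nRT/(V − nb) − a n²/V²
nRT/(V − nb) = (2.34)(0.08206)(498.5)/(2.502 − 2.34×0.03783) = 95.722/2.4135 = 39.661 atm
a n²/V² = (4.087)(2.34)²/(2.502)² = 3.5749 atm
P = 39.661 − 3.5749 = 36.09 atm

P ≈ 36.09 atm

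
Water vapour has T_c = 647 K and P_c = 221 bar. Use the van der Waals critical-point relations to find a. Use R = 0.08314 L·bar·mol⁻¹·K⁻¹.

From T_c = 8a/(27Rb) and P_c = a/(27b²): a = 27 R² T_c²/(64 P_c).
a = 27×(0.08314)²×(647)²/(64×221) = 78125/14144 = 5.524 L²·bar/mol²

a ≈ 5.524 L²·bar/mol²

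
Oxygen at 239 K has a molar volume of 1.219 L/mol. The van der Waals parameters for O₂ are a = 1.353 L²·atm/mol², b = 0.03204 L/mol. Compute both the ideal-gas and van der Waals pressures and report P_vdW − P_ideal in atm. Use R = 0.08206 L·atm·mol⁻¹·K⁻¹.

ΔP ≈ -0.476 atm

Ideal: P_ideal = RT/V_m = (0.08206)(239)/1.219 = 16.0889 atm
vdW: P = RT/(V_m − b) − a/V_m² = 19.6123/1.18696 − 1.353/1.48596 = 16.5231 − 0.910522 = 15.6126 atm
ΔP = 15.6126 − 16.0889 = -0.476 atm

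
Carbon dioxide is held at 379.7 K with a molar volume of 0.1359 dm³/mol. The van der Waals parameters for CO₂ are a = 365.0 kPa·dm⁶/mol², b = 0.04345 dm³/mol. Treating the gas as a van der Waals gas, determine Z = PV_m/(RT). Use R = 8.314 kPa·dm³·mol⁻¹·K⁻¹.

Z ≈ 0.6192

P = RT/(V_m − b) − a/V_m² = (8.314)(379.7)/(0.1359 − 0.04345) − 365.0/(0.1359)²
  = 3156.8/0.092450 − 19763 = 34146 − 19763 = 14383 kPa
Z = PV_m/(RT) = (14383)(0.1359)/((8.314)(379.7)) = 1954.6/3156.8 = 0.6192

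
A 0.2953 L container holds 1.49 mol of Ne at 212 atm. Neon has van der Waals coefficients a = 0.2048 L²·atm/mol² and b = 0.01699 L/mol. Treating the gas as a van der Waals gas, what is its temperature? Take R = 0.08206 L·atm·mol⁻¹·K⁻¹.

T = (P + a n²/V²)(V − nb)/(nR)
P + a n²/V² = 212 + (0.2048)(1.49)²/(0.2953)² = 217.21 atm
V − nb = 0.2953 − (1.49)(0.01699) = 0.26998 L
T = (217.21)(0.26998)/((1.49)(0.08206)) = 479.6 K

T ≈ 479.6 K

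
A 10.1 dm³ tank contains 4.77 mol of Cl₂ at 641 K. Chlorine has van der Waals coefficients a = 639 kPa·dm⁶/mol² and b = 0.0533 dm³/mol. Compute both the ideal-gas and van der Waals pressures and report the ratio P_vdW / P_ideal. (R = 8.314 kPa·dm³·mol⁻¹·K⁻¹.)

P_vdW / P_ideal ≈ 0.9692

Ideal: P_ideal = nRT/V = (4.77)(8.314)(641)/10.1 = 2516.89 kPa
vdW: P = nRT/(V − nb) − a n²/V² = 25420.6/9.84576 − 14539.1/102.010 = 2581.88 − 142.526 = 2439.35 kPa
Ratio = 2439.35/2516.89 = 0.9692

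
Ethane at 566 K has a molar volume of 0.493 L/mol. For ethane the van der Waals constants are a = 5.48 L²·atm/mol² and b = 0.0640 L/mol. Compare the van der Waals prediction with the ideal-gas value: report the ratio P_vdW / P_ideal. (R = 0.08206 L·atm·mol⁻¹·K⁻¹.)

P_vdW / P_ideal ≈ 0.9099

Ideal: P_ideal = RT/V_m = (0.08206)(566)/0.493 = 94.2109 atm
vdW: P = RT/(V_m − b) − a/V_m² = 46.4460/0.429000 − 5.48/0.243049 = 108.266 − 22.5469 = 85.719 atm
Ratio = 85.719/94.2109 = 0.9099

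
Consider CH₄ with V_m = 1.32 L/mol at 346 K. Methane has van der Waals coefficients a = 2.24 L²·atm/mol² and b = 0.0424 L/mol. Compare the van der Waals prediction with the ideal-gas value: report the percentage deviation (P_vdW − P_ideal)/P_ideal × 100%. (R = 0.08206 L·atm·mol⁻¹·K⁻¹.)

Ideal: P_ideal = RT/V_m = (0.08206)(346)/1.32 = 21.5097 atm
vdW: P = RT/(V_m − b) − a/V_m² = 28.3928/1.27760 − 2.24/1.74240 = 22.2235 − 1.28558 = 20.9379 atm
% deviation = (20.9379 − 21.5097)/21.5097 × 100% = -2.66%

-2.66 %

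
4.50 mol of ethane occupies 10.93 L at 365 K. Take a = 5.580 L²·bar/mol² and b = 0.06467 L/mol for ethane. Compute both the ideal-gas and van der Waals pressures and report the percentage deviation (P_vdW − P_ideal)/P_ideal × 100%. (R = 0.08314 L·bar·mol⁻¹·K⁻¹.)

-4.84 %

Ideal: P_ideal = nRT/V = (4.50)(0.08314)(365)/10.93 = 12.4938 bar
vdW: P = nRT/(V − nb) − a n²/V² = 136.557/10.6390 − 112.995/119.465 = 12.8355 − 0.945842 = 11.8897 bar
% deviation = (11.8897 − 12.4938)/12.4938 × 100% = -4.84%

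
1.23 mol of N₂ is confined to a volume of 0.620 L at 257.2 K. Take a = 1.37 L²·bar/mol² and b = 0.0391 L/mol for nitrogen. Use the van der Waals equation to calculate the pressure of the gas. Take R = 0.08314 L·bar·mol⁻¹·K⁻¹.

P = nRT/(V − nb) − a n²/V²
nRT/(V − nb) = (1.23)(0.08314)(257.2)/(0.620 − 1.23×0.0391) = 26.302/0.57191 = 45.990 bar
a n²/V² = (1.37)(1.23)²/(0.620)² = 5.3920 bar
P = 45.990 − 5.3920 = 40.60 bar

P ≈ 40.60 bar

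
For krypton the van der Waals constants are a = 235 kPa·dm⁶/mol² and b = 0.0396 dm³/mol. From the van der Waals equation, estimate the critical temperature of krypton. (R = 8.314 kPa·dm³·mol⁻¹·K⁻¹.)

For a van der Waals gas, T_c = 8a/(27Rb).
T_c = 8×235/(27×8.314×0.0396) = 1880.0/8.8893 = 211.5 K

T_c ≈ 211.5 K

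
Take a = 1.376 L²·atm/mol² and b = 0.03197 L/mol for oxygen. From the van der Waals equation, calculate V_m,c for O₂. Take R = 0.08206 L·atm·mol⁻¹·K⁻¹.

For a van der Waals gas, V_m,c = 3b.
V_m,c = 3×0.03197 = 0.09591 L/mol

V_m,c ≈ 0.09591 L/mol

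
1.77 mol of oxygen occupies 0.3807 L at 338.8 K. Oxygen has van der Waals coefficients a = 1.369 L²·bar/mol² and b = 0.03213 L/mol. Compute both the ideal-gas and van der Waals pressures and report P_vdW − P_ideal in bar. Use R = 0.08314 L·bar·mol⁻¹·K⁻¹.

Ideal: P_ideal = nRT/V = (1.77)(0.08314)(338.8)/0.3807 = 130.962 bar
vdW: P = nRT/(V − nb) − a n²/V² = 49.8571/0.323830 − 4.28894/0.144932 = 153.961 − 29.5928 = 124.368 bar
ΔP = 124.368 − 130.962 = -6.59 bar

ΔP ≈ -6.59 bar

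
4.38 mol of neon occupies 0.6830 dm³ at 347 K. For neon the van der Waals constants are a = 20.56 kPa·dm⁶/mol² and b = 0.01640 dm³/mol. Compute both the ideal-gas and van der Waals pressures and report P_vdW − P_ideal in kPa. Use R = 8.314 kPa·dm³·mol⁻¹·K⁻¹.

ΔP ≈ 1329 kPa

Ideal: P_ideal = nRT/V = (4.38)(8.314)(347)/0.6830 = 18500.9 kPa
vdW: P = nRT/(V − nb) − a n²/V² = 12636.1/0.611168 − 394.431/0.466489 = 20675.3 − 845.531 = 19829.8 kPa
ΔP = 19829.8 − 18500.9 = 1329 kPa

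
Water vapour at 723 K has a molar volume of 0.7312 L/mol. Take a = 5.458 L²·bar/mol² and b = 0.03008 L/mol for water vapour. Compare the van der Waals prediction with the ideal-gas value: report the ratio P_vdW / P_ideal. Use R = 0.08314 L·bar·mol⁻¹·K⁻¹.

Ideal: P_ideal = RT/V_m = (0.08314)(723)/0.7312 = 82.2076 bar
vdW: P = RT/(V_m − b) − a/V_m² = 60.1102/0.701120 − 5.458/0.534653 = 85.7345 − 10.2085 = 75.5260 bar
Ratio = 75.5260/82.2076 = 0.9187

P_vdW / P_ideal ≈ 0.9187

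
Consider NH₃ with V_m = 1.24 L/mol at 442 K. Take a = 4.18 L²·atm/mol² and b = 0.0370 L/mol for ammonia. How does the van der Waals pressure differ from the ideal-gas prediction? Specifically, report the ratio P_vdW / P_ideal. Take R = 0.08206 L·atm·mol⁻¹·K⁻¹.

Ideal: P_ideal = RT/V_m = (0.08206)(442)/1.24 = 29.2504 atm
vdW: P = RT/(V_m − b) − a/V_m² = 36.2705/1.20300 − 4.18/1.53760 = 30.1500 − 2.71852 = 27.4315 atm
Ratio = 27.4315/29.2504 = 0.9378

P_vdW / P_ideal ≈ 0.9378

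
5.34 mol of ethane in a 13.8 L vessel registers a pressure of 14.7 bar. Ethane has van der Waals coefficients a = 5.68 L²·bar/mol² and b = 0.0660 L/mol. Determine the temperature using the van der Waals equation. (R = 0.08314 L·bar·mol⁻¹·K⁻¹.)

T = (P + a n²/V²)(V − nb)/(nR)
P + a n²/V² = 14.7 + (5.68)(5.34)²/(13.8)² = 15.550 bar
V − nb = 13.8 − (5.34)(0.0660) = 13.448 L
T = (15.550)(13.448)/((5.34)(0.08314)) = 471.0 K

T ≈ 471.0 K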